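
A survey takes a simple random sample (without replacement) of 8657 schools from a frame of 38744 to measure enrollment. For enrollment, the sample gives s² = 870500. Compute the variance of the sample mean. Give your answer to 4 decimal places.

78.0865

Under SRS without replacement, Var(ȳ) = (1 − f)·s²/n with f = n/N = 8657/38744 = 0.22344105.
Var(ȳ) = (1 − 0.22344105)·870500/8657 = 0.77655895·100.55446 = 78.08647.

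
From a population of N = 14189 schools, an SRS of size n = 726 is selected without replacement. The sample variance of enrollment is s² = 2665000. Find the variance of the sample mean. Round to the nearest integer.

Under SRS without replacement, Var(ȳ) = (1 − f)·s²/n with f = n/N = 726/14189 = 0.05116640.
Var(ȳ) = (1 − 0.05116640)·2665000/726 = 0.94883360·3670.7989 = 3482.9773.

3483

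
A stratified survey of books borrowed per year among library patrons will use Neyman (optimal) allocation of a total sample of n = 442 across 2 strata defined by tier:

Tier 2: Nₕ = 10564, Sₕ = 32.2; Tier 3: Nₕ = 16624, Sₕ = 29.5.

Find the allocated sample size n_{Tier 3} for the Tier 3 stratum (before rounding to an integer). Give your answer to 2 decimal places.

260.98

Neyman allocation: nₕ = n·NₕSₕ / Σⱼ NⱼSⱼ.
Σ NⱼSⱼ = 10564·32.2 + 16624·29.5 = 830568.8.
n_{Tier 3} = 442·16624·29.5 / 830568.8 = 260.98.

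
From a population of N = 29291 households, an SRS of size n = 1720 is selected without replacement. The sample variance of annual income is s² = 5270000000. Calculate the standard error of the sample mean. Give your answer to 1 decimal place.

1698.2

Under SRS without replacement, Var(ȳ) = (1 − f)·s²/n with f = n/N = 1720/29291 = 0.05872111.
Var(ȳ) = (1 − 0.05872111)·5270000000/1720 = 0.94127889·3.0639535 × 10^6 = 2.8840347 × 10^6.
SE(ȳ) = √(2.8840347 × 10^6) = 1698.2.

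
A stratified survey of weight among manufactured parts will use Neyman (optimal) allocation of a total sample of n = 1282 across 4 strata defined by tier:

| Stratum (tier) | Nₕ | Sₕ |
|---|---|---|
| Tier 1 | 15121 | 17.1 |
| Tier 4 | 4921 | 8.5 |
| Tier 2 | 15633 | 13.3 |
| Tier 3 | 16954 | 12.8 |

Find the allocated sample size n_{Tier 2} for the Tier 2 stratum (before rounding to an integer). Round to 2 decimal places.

367.49

Neyman allocation: nₕ = n·NₕSₕ / Σⱼ NⱼSⱼ.
Σ NⱼSⱼ = 15121·17.1 + 4921·8.5 + 15633·13.3 + 16954·12.8 = 725327.7.
n_{Tier 2} = 1282·15633·13.3 / 725327.7 = 367.49.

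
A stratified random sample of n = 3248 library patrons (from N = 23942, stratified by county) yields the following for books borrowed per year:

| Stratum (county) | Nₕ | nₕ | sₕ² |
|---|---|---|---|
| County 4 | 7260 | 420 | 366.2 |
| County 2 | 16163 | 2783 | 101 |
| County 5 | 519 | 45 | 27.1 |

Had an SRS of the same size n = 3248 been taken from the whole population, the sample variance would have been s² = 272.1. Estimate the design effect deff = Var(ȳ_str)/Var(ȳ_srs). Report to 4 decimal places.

Var(ȳ_str) = Σ Wₕ²(1−fₕ)sₕ²/nₕ with Wₕ = Nₕ/23942:
  County 4: (7260/23942)²·(1−420/7260)·366.2/420 = 0.075533728
  County 2: (16163/23942)²·(1−2783/16163)·101/2783 = 0.013691953
  County 5: (519/23942)²·(1−45/519)·27.1/45 = 2.5845303 × 10^-4
  → Var(ȳ_str) = 0.089484134.
Var(ȳ_srs) = (1 − 3248/23942)·272.1/3248 = 0.072409665.
deff = 0.089484134 / 0.072409665 = 1.2358.

1.2358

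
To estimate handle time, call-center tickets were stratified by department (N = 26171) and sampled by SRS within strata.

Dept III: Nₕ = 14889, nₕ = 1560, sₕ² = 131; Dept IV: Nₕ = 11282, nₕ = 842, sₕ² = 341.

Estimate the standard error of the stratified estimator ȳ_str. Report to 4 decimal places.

0.3066

Var(ȳ_str) = Σₕ Wₕ²(1 − fₕ)sₕ²/nₕ with Wₕ = Nₕ/N, N = 26171.
Dept III: Wₕ = 0.56891215; term = 0.56891215²·(1 − 0.10477534)·131/1560 = 0.024331516.
Dept IV: Wₕ = 0.43108785; term = 0.43108785²·(1 − 0.07463216)·341/842 = 0.069644728.
Sum = 0.093976244.
SE = √(0.093976244) = 0.3066.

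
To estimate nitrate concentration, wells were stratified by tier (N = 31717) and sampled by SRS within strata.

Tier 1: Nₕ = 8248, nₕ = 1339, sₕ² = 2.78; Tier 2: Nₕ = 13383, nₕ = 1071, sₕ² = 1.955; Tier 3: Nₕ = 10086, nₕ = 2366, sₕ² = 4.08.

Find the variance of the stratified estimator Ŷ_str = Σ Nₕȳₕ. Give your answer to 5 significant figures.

553360

Var(Ŷ_str) = Σₕ Nₕ²(1 − fₕ)sₕ²/nₕ.
Tier 1: 8248²·(1 − 1339/8248)·2.78/1339 = 118311.8.
Tier 2: 13383²·(1 − 1071/13383)·1.955/1071 = 300773.37.
Tier 3: 10086²·(1 − 2366/10086)·4.08/2366 = 134270.83.
Sum = 553356.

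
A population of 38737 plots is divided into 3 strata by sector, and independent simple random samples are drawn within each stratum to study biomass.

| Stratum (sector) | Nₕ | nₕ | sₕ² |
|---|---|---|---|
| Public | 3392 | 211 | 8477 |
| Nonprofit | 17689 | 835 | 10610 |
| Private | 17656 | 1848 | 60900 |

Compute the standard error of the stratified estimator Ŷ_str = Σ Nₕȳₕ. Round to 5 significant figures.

Var(Ŷ_str) = Σₕ Nₕ²(1 − fₕ)sₕ²/nₕ.
Public: 3392²·(1 − 211/3392)·8477/211 = 4.3349016 × 10^8.
Nonprofit: 17689²·(1 − 835/17689)·10610/835 = 3.7882199 × 10^9.
Private: 17656²·(1 − 1848/17656)·60900/1848 = 9.1978129 × 10^9.
Sum = 1.3419523 × 10^10.
SE = √(1.3419523 × 10^10) = 115840.

115840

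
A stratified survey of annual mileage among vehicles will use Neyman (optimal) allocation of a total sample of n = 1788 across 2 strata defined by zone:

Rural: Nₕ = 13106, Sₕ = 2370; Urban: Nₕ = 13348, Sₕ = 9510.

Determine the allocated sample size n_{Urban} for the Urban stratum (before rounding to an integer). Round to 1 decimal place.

Neyman allocation: nₕ = n·NₕSₕ / Σⱼ NⱼSⱼ.
Σ NⱼSⱼ = 13106·2370 + 13348·9510 = 1.580007 × 10^8.
n_{Urban} = 1788·13348·9510 / (1.580007 × 10^8) = 1436.5.

1436.5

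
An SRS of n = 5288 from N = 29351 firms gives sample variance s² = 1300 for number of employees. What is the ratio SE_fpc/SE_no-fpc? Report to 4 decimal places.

f = n/N = 5288/29351 = 0.18016422.
SE_no-fpc = √(s²/n) = 0.49582218; SE_fpc = √((1−f)s²/n) = 0.44894112.
Ratio = √(1−f) = 0.90544783.

0.9054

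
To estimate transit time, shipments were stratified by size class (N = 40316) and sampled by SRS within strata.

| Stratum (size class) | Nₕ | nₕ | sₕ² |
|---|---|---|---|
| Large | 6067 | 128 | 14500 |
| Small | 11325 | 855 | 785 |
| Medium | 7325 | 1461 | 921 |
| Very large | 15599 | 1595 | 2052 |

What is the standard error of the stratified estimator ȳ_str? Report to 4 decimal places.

1.6637

Var(ȳ_str) = Σₕ Wₕ²(1 − fₕ)sₕ²/nₕ with Wₕ = Nₕ/N, N = 40316.
Large: Wₕ = 0.15048616; term = 0.15048616²·(1 − 0.02109774)·14500/128 = 2.5112531.
Small: Wₕ = 0.28090584; term = 0.28090584²·(1 − 0.07549669)·785/855 = 0.066978214.
Medium: Wₕ = 0.18168965; term = 0.18168965²·(1 − 0.19945392)·921/1461 = 0.016659276.
Very large: Wₕ = 0.38691835; term = 0.38691835²·(1 − 0.10225014)·2052/1595 = 0.17290624.
Sum = 2.7677968.
SE = √(2.7677968) = 1.6637.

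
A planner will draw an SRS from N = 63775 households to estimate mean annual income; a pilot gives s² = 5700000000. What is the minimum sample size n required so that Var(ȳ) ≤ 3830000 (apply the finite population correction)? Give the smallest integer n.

1455

Without fpc, n₀ = s²/D = 5700000000/3830000 = 1488.2507.
With fpc, (1 − n/N)·s²/n ≤ D requires n ≥ n₀/(1 + n₀/N) = 1488.2507/(1 + 1488.2507/63775) = 1454.3129.
Rounding up, n = 1455.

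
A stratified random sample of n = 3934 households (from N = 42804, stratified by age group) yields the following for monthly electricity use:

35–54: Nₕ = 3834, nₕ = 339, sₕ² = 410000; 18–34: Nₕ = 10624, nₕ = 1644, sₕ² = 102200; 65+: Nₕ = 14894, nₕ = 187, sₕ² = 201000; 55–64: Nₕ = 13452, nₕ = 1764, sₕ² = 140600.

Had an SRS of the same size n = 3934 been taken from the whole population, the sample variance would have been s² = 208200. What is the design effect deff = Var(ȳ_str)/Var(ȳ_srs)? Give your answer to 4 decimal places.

3.0676

Var(ȳ_str) = Σ Wₕ²(1−fₕ)sₕ²/nₕ with Wₕ = Nₕ/42804:
  35–54: (3834/42804)²·(1−339/3834)·410000/339 = 8.8453442
  18–34: (10624/42804)²·(1−1644/10624)·102200/1644 = 3.2370154
  65+: (14894/42804)²·(1−187/14894)·201000/187 = 128.50534
  55–64: (13452/42804)²·(1−1764/13452)·140600/1764 = 6.8398266
  → Var(ȳ_str) = 147.42753.
Var(ȳ_srs) = (1 − 3934/42804)·208200/3934 = 48.059202.
deff = 147.42753 / 48.059202 = 3.0676.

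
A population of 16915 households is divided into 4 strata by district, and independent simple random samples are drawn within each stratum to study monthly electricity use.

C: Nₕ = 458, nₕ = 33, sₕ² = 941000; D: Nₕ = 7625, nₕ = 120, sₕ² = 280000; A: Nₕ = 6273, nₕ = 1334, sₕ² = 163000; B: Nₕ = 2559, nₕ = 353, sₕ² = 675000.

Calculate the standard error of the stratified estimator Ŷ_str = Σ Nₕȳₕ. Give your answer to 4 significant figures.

392000

Var(Ŷ_str) = Σₕ Nₕ²(1 − fₕ)sₕ²/nₕ.
C: 458²·(1 − 33/458)·941000/33 = 5.5504742 × 10^9.
D: 7625²·(1 − 120/7625)·280000/120 = 1.3352646 × 10^11.
A: 6273²·(1 − 1334/6273)·163000/1334 = 3.7856991 × 10^9.
B: 2559²·(1 − 353/2559)·675000/353 = 1.0794558 × 10^10.
Sum = 1.5365719 × 10^11.
SE = √(1.5365719 × 10^11) = 392000.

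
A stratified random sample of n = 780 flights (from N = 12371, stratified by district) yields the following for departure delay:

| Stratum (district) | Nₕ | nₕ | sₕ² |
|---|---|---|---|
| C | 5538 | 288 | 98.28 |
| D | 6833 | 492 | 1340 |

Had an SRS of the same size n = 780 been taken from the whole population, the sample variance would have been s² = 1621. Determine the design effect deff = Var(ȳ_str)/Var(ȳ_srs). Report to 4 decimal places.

0.4293

Var(ȳ_str) = Σ Wₕ²(1−fₕ)sₕ²/nₕ with Wₕ = Nₕ/12371:
  C: (5538/12371)²·(1−288/5538)·98.28/288 = 0.064829892
  D: (6833/12371)²·(1−492/6833)·1340/492 = 0.77107968
  → Var(ȳ_str) = 0.83590957.
Var(ȳ_srs) = (1 − 780/12371)·1621/780 = 1.9471729.
deff = 0.83590957 / 1.9471729 = 0.4293.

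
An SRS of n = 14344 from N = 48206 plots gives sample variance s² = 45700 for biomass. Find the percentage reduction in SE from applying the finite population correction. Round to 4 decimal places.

f = n/N = 14344/48206 = 0.29755632.
SE_no-fpc = √(s²/n) = 1.7849373; SE_fpc = √((1−f)s²/n) = 1.4959901.
Ratio = √(1−f) = 0.83811913. Reduction = 100·(1 − 0.83811913) = 16.1881%.

16.1881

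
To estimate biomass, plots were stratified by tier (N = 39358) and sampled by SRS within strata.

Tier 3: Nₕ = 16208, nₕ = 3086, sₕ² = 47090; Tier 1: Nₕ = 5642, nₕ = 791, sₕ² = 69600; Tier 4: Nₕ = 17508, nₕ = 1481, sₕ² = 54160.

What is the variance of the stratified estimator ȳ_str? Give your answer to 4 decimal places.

10.2741

Var(ȳ_str) = Σₕ Wₕ²(1 − fₕ)sₕ²/nₕ with Wₕ = Nₕ/N, N = 39358.
Tier 3: Wₕ = 0.41180954; term = 0.41180954²·(1 − 0.19039980)·47090/3086 = 2.0950587.
Tier 1: Wₕ = 0.14335078; term = 0.14335078²·(1 − 0.14019851)·69600/791 = 1.5546444.
Tier 4: Wₕ = 0.44483968; term = 0.44483968²·(1 − 0.08458990)·54160/1481 = 6.6243967.
Sum = 10.2741.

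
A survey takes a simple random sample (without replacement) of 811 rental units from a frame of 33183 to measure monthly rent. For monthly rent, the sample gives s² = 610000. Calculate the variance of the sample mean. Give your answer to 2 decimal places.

Under SRS without replacement, Var(ȳ) = (1 − f)·s²/n with f = n/N = 811/33183 = 0.02444023.
Var(ȳ) = (1 − 0.02444023)·610000/811 = 0.97555977·752.15783 = 733.77492.

733.77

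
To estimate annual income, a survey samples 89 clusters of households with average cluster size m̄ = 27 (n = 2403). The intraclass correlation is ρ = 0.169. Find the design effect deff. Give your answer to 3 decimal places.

deff = 1 + (27 − 1)·0.169 = 1 + 4.394 = 5.394.

5.394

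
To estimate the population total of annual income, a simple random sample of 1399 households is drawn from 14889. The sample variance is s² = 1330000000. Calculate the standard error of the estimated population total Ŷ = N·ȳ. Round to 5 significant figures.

1.3818 × 10^7

Var(Ŷ) = N²·Var(ȳ) = N²·(1 − n/N)·s²/n.
f = 1399/14889 = 0.09396199; Var(ȳ) = 0.90603801·1330000000/1399 = 861351.36.
Var(Ŷ) = 14889² · 861351.36 = 1.9094637 × 10^14.
SE(Ŷ) = √(1.9094637 × 10^14) = 1.3818 × 10^7.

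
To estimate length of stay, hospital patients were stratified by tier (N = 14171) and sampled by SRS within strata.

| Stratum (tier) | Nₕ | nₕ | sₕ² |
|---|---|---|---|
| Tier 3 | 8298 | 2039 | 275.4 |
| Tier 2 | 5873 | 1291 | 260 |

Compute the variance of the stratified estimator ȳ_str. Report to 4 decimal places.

Var(ȳ_str) = Σₕ Wₕ²(1 − fₕ)sₕ²/nₕ with Wₕ = Nₕ/N, N = 14171.
Tier 3: Wₕ = 0.58556206; term = 0.58556206²·(1 − 0.24572186)·275.4/2039 = 0.034932052.
Tier 2: Wₕ = 0.41443794; term = 0.41443794²·(1 − 0.21981951)·260/1291 = 0.026987409.
Sum = 0.061919461.

0.0619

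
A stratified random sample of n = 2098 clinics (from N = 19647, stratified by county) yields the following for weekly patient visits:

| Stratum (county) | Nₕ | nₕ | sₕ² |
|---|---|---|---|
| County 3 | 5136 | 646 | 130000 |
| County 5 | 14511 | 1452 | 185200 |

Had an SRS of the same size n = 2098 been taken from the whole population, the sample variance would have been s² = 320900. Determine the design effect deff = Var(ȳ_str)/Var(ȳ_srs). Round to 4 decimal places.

Var(ȳ_str) = Σ Wₕ²(1−fₕ)sₕ²/nₕ with Wₕ = Nₕ/19647:
  County 3: (5136/19647)²·(1−646/5136)·130000/646 = 12.022359
  County 5: (14511/19647)²·(1−1452/14511)·185200/1452 = 62.616551
  → Var(ȳ_str) = 74.63891.
Var(ȳ_srs) = (1 − 2098/19647)·320900/2098 = 136.62191.
deff = 74.63891 / 136.62191 = 0.5463.

0.5463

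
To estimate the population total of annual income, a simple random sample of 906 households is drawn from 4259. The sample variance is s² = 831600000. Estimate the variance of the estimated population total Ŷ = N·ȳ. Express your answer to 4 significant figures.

1.311 × 10^13

Var(Ŷ) = N²·Var(ȳ) = N²·(1 − n/N)·s²/n.
f = 906/4259 = 0.21272599; Var(ȳ) = 0.78727401·831600000/906 = 722623.69.
Var(Ŷ) = 4259² · 722623.69 = 1.310773 × 10^13.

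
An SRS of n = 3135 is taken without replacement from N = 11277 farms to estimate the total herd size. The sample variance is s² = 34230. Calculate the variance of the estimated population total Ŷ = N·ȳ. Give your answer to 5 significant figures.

Var(Ŷ) = N²·Var(ȳ) = N²·(1 − n/N)·s²/n.
f = 3135/11277 = 0.27799947; Var(ȳ) = 0.72200053·34230/3135 = 7.8832785.
Var(Ŷ) = 11277² · 7.8832785 = 1.0025223 × 10^9.

1.0025 × 10^9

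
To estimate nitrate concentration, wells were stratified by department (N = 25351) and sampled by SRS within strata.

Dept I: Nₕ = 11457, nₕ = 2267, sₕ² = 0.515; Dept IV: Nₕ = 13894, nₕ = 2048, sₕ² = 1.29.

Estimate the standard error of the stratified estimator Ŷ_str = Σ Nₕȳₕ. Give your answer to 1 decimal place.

Var(Ŷ_str) = Σₕ Nₕ²(1 − fₕ)sₕ²/nₕ.
Dept I: 11457²·(1 − 2267/11457)·0.515/2267 = 23918.951.
Dept IV: 13894²·(1 − 2048/13894)·1.29/2048 = 103671.36.
Sum = 127590.31.
SE = √(127590.31) = 357.2.

357.2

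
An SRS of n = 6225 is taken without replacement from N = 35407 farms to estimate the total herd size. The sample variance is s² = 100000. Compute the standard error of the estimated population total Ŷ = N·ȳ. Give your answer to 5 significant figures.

Var(Ŷ) = N²·Var(ȳ) = N²·(1 − n/N)·s²/n.
f = 6225/35407 = 0.17581269; Var(ȳ) = 0.82418731·100000/6225 = 13.239957.
Var(Ŷ) = 35407² · 13.239957 = 1.6598347 × 10^10.
SE(Ŷ) = √(1.6598347 × 10^10) = 128830.

128830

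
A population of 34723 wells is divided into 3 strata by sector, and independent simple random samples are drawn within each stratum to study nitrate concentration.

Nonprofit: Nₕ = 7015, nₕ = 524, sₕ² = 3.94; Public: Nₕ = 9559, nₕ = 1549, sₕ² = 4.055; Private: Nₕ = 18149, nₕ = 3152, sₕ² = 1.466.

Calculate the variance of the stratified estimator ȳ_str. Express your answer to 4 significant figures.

Var(ȳ_str) = Σₕ Wₕ²(1 − fₕ)sₕ²/nₕ with Wₕ = Nₕ/N, N = 34723.
Nonprofit: Wₕ = 0.20202747; term = 0.20202747²·(1 − 0.07469708)·3.94/524 = 2.8396822 × 10^-4.
Public: Wₕ = 0.27529303; term = 0.27529303²·(1 − 0.16204624)·4.055/1549 = 1.6624552 × 10^-4.
Private: Wₕ = 0.52267949; term = 0.52267949²·(1 − 0.17367348)·1.466/3152 = 1.0499542 × 10^-4.
Sum = 5.5520916 × 10^-4.

5.552 × 10^-4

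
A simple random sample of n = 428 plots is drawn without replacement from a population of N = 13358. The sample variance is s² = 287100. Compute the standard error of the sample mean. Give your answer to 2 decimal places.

Under SRS without replacement, Var(ȳ) = (1 − f)·s²/n with f = n/N = 428/13358 = 0.03204072.
Var(ȳ) = (1 − 0.03204072)·287100/428 = 0.96795928·670.79439 = 649.30165.
SE(ȳ) = √(649.30165) = 25.48.

25.48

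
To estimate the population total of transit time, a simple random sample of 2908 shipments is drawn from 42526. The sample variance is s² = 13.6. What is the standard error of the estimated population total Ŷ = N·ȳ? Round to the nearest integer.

Var(Ŷ) = N²·Var(ȳ) = N²·(1 − n/N)·s²/n.
f = 2908/42526 = 0.06838170; Var(ȳ) = 0.93161830·13.6/2908 = 0.0043569494.
Var(Ŷ) = 42526² · 0.0043569494 = 7.8793717 × 10^6.
SE(Ŷ) = √(7.8793717 × 10^6) = 2807.

2807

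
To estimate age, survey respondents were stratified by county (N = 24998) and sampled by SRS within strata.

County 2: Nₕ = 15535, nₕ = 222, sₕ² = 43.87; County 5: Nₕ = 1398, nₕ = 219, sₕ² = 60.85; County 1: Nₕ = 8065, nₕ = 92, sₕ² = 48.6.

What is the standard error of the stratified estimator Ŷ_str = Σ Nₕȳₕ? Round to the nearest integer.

Var(Ŷ_str) = Σₕ Nₕ²(1 − fₕ)sₕ²/nₕ.
County 2: 15535²·(1 − 222/15535)·43.87/222 = 4.7009561 × 10^7.
County 5: 1398²·(1 − 219/1398)·60.85/219 = 457970.44.
County 1: 8065²·(1 − 92/8065)·48.6/92 = 3.396836 × 10^7.
Sum = 8.1435891 × 10^7.
SE = √(8.1435891 × 10^7) = 9024.

9024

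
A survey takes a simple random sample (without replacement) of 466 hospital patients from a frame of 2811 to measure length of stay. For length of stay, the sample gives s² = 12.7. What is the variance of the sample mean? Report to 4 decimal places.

Under SRS without replacement, Var(ȳ) = (1 − f)·s²/n with f = n/N = 466/2811 = 0.16577730.
Var(ȳ) = (1 − 0.16577730)·12.7/466 = 0.83422270·0.027253219 = 0.022735254.

0.0227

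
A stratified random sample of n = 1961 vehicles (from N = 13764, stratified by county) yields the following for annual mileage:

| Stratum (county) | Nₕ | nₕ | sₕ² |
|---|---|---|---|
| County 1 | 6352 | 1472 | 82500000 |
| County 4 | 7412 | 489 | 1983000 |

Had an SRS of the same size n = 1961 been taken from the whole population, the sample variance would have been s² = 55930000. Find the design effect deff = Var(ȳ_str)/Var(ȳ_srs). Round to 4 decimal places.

0.4199

Var(ȳ_str) = Σ Wₕ²(1−fₕ)sₕ²/nₕ with Wₕ = Nₕ/13764:
  County 1: (6352/13764)²·(1−1472/6352)·82500000/1472 = 9170.3756
  County 4: (7412/13764)²·(1−489/7412)·1983000/489 = 1098.3842
  → Var(ȳ_str) = 10268.76.
Var(ȳ_srs) = (1 − 1961/13764)·55930000/1961 = 24457.664.
deff = 10268.76 / 24457.664 = 0.4199.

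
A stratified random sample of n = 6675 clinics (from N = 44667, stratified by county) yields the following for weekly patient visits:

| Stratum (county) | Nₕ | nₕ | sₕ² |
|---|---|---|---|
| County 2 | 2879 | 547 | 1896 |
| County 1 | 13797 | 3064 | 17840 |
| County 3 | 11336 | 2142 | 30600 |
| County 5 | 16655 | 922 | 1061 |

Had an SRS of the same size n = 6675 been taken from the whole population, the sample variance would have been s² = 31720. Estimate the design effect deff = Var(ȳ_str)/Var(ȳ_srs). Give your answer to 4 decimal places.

Var(ȳ_str) = Σ Wₕ²(1−fₕ)sₕ²/nₕ with Wₕ = Nₕ/44667:
  County 2: (2879/44667)²·(1−547/2879)·1896/547 = 0.011664004
  County 1: (13797/44667)²·(1−3064/13797)·17840/3064 = 0.43215378
  County 3: (11336/44667)²·(1−2142/11336)·30600/2142 = 0.74626441
  County 5: (16655/44667)²·(1−922/16655)·1061/922 = 0.1511357
  → Var(ȳ_str) = 1.3412179.
Var(ȳ_srs) = (1 − 6675/44667)·31720/6675 = 4.041916.
deff = 1.3412179 / 4.041916 = 0.3318.

0.3318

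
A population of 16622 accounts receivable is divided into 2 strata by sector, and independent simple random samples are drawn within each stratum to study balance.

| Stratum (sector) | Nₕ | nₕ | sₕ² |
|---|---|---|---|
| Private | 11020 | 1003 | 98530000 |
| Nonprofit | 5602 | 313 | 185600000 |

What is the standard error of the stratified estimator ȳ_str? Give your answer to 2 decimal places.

320.68

Var(ȳ_str) = Σₕ Wₕ²(1 − fₕ)sₕ²/nₕ with Wₕ = Nₕ/N, N = 16622.
Private: Wₕ = 0.66297678; term = 0.66297678²·(1 − 0.09101633)·98530000/1003 = 39248.247.
Nonprofit: Wₕ = 0.33702322; term = 0.33702322²·(1 − 0.05587290)·185600000/313 = 63589.257.
Sum = 102837.5.
SE = √(102837.5) = 320.68.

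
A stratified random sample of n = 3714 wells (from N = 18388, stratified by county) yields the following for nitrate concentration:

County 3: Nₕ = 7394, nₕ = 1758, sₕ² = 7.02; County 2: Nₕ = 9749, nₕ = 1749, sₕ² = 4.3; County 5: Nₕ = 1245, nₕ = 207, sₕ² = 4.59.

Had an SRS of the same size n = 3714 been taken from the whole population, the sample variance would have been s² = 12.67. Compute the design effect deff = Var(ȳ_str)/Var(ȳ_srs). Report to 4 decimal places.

Var(ȳ_str) = Σ Wₕ²(1−fₕ)sₕ²/nₕ with Wₕ = Nₕ/18388:
  County 3: (7394/18388)²·(1−1758/7394)·7.02/1758 = 4.9215248 × 10^-4
  County 2: (9749/18388)²·(1−1749/9749)·4.3/1749 = 5.6710009 × 10^-4
  County 5: (1245/18388)²·(1−207/1245)·4.59/207 = 8.4750068 × 10^-5
  → Var(ȳ_str) = 0.0011440026.
Var(ȳ_srs) = (1 − 3714/18388)·12.67/3714 = 0.0027223799.
deff = 0.0011440026 / 0.0027223799 = 0.4202.

0.4202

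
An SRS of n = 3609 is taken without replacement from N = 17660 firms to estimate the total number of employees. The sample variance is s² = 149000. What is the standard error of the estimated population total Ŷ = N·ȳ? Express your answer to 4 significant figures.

101200

Var(Ŷ) = N²·Var(ȳ) = N²·(1 − n/N)·s²/n.
f = 3609/17660 = 0.20436014; Var(ȳ) = 0.79563986·149000/3609 = 32.848529.
Var(Ŷ) = 17660² · 32.848529 = 1.0244655 × 10^10.
SE(Ŷ) = √(1.0244655 × 10^10) = 101200.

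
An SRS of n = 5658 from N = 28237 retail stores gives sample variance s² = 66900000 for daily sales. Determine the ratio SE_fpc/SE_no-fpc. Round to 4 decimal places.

0.8942

f = n/N = 5658/28237 = 0.20037539.
SE_no-fpc = √(s²/n) = 108.73806; SE_fpc = √((1−f)s²/n) = 97.235458.
Ratio = √(1−f) = 0.89421731.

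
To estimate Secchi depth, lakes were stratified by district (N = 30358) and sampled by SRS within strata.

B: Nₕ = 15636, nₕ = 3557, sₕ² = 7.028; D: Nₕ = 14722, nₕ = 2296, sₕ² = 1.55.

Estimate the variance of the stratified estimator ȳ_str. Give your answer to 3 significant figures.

5.39 × 10^-4

Var(ȳ_str) = Σₕ Wₕ²(1 − fₕ)sₕ²/nₕ with Wₕ = Nₕ/N, N = 30358.
B: Wₕ = 0.51505369; term = 0.51505369²·(1 − 0.22748785)·7.028/3557 = 4.0490973 × 10^-4.
D: Wₕ = 0.48494631; term = 0.48494631²·(1 − 0.15595707)·1.55/2296 = 1.3400212 × 10^-4.
Sum = 5.3891185 × 10^-4.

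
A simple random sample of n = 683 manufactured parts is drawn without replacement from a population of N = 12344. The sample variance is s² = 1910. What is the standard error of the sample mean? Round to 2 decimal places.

Under SRS without replacement, Var(ȳ) = (1 − f)·s²/n with f = n/N = 683/12344 = 0.05533052.
Var(ȳ) = (1 − 0.05533052)·1910/683 = 0.94466948·2.7964861 = 2.641755.
SE(ȳ) = √(2.641755) = 1.63.

1.63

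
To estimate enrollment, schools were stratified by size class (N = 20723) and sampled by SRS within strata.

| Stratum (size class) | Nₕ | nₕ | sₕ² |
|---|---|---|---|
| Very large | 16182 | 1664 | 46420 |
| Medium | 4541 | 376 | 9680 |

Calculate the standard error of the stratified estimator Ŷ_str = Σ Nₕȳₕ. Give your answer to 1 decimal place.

Var(Ŷ_str) = Σₕ Nₕ²(1 − fₕ)sₕ²/nₕ.
Very large: 16182²·(1 − 1664/16182)·46420/1664 = 6.5537641 × 10^9.
Medium: 4541²·(1 − 376/4541)·9680/376 = 4.8691597 × 10^8.
Sum = 7.0406801 × 10^9.
SE = √(7.0406801 × 10^9) = 83908.8.

83908.8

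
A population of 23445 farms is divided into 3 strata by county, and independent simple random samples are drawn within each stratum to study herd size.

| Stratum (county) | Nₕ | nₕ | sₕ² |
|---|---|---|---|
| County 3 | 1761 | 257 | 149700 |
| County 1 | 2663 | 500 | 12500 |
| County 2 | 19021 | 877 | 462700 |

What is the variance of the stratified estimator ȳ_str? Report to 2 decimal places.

Var(ȳ_str) = Σₕ Wₕ²(1 − fₕ)sₕ²/nₕ with Wₕ = Nₕ/N, N = 23445.
County 3: Wₕ = 0.07511196; term = 0.07511196²·(1 − 0.14593981)·149700/257 = 2.8066961.
County 1: Wₕ = 0.11358499; term = 0.11358499²·(1 − 0.18775817)·12500/500 = 0.26197945.
County 2: Wₕ = 0.81130305; term = 0.81130305²·(1 − 0.04610693)·462700/877 = 331.25757.
Sum = 334.32625.

334.33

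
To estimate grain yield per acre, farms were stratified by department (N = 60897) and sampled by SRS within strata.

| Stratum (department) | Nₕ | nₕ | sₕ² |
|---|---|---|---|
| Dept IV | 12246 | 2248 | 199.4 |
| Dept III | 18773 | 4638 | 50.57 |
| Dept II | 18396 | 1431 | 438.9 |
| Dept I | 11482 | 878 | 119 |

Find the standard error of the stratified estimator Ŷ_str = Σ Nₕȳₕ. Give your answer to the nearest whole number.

Var(Ŷ_str) = Σₕ Nₕ²(1 − fₕ)sₕ²/nₕ.
Dept IV: 12246²·(1 − 2248/12246)·199.4/2248 = 1.086016 × 10^7.
Dept III: 18773²·(1 − 4638/18773)·50.57/4638 = 2.8932882 × 10^6.
Dept II: 18396²·(1 − 1431/18396)·438.9/1431 = 9.5720115 × 10^7.
Dept I: 11482²·(1 − 878/11482)·119/878 = 1.6502119 × 10^7.
Sum = 1.2597568 × 10^8.
SE = √(1.2597568 × 10^8) = 11224.

11224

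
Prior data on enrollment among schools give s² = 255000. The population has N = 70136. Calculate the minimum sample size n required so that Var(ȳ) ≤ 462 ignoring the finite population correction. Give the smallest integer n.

552

Without fpc, n₀ = s²/D = 255000/462 = 551.9481.
Rounding up, n = 552.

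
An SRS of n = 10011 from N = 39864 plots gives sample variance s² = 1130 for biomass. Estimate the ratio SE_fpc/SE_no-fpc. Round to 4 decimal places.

0.8654

f = n/N = 10011/39864 = 0.25112884.
SE_no-fpc = √(s²/n) = 0.33596999; SE_fpc = √((1−f)s²/n) = 0.2907395.
Ratio = √(1−f) = 0.86537342.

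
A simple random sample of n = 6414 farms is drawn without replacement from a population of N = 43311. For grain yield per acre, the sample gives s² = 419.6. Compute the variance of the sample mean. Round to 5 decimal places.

Under SRS without replacement, Var(ȳ) = (1 − f)·s²/n with f = n/N = 6414/43311 = 0.14809171.
Var(ȳ) = (1 − 0.14809171)·419.6/6414 = 0.85190829·0.065419395 = 0.055731325.

0.05573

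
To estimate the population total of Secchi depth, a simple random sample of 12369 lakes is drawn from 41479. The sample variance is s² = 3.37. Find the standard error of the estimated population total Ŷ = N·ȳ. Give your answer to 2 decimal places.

573.57

Var(Ŷ) = N²·Var(ȳ) = N²·(1 − n/N)·s²/n.
f = 12369/41479 = 0.29819909; Var(ȳ) = 0.70180091·3.37/12369 = 1.912094 × 10^-4.
Var(Ŷ) = 41479² · (1.912094 × 10^-4) = 328977.2.
SE(Ŷ) = √(328977.2) = 573.57.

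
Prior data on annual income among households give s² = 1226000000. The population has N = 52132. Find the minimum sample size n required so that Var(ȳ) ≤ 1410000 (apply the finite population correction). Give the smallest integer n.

856

Without fpc, n₀ = s²/D = 1226000000/1410000 = 869.5035.
With fpc, (1 − n/N)·s²/n ≤ D requires n ≥ n₀/(1 + n₀/N) = 869.5035/(1 + 869.5035/52132) = 855.2391.
Rounding up, n = 856.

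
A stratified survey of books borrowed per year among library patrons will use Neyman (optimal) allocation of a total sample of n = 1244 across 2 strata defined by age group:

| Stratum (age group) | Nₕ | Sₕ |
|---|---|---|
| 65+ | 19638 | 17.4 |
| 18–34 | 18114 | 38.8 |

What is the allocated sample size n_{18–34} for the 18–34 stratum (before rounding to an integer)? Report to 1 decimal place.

837.0

Neyman allocation: nₕ = n·NₕSₕ / Σⱼ NⱼSⱼ.
Σ NⱼSⱼ = 19638·17.4 + 18114·38.8 = 1.0445244 × 10^6.
n_{18–34} = 1244·18114·38.8 / (1.0445244 × 10^6) = 837.0.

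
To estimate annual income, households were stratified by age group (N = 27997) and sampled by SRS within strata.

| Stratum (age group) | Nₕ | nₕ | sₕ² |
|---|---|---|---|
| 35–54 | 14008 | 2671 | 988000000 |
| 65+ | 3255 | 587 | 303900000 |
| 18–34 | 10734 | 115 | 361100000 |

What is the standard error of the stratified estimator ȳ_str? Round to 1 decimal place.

733.0

Var(ȳ_str) = Σₕ Wₕ²(1 − fₕ)sₕ²/nₕ with Wₕ = Nₕ/N, N = 27997.
35–54: Wₕ = 0.50033932; term = 0.50033932²·(1 − 0.19067676)·988000000/2671 = 74943.564.
65+: Wₕ = 0.11626246; term = 0.11626246²·(1 − 0.18033794)·303900000/587 = 5735.9641.
18–34: Wₕ = 0.38339822; term = 0.38339822²·(1 − 0.01071362)·361100000/115 = 456616.78.
Sum = 537296.31.
SE = √(537296.31) = 733.0.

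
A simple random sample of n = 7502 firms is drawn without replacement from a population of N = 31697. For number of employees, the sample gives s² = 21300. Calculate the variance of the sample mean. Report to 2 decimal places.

2.17

Under SRS without replacement, Var(ȳ) = (1 − f)·s²/n with f = n/N = 7502/31697 = 0.23667855.
Var(ȳ) = (1 − 0.23667855)·21300/7502 = 0.76332145·2.8392429 = 2.167255.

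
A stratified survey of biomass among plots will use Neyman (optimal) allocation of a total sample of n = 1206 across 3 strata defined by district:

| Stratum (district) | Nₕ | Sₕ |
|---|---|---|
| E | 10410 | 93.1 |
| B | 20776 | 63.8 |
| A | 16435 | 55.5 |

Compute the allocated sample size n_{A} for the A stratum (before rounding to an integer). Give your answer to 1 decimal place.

Neyman allocation: nₕ = n·NₕSₕ / Σⱼ NⱼSⱼ.
Σ NⱼSⱼ = 10410·93.1 + 20776·63.8 + 16435·55.5 = 3.2068223 × 10^6.
n_{A} = 1206·16435·55.5 / (3.2068223 × 10^6) = 343.0.

343.0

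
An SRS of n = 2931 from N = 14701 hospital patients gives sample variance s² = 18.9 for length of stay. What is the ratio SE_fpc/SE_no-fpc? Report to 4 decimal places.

0.8948

f = n/N = 2931/14701 = 0.19937419.
SE_no-fpc = √(s²/n) = 0.080301377; SE_fpc = √((1−f)s²/n) = 0.071851822.
Ratio = √(1−f) = 0.89477696.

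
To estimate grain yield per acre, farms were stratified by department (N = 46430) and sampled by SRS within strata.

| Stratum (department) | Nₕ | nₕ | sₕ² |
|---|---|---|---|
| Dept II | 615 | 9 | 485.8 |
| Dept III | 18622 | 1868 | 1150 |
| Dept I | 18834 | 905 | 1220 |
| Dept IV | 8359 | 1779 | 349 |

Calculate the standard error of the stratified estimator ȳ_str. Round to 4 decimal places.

0.5609

Var(ȳ_str) = Σₕ Wₕ²(1 − fₕ)sₕ²/nₕ with Wₕ = Nₕ/N, N = 46430.
Dept II: Wₕ = 0.01324575; term = 0.01324575²·(1 − 0.01463415)·485.8/9 = 0.009331799.
Dept III: Wₕ = 0.40107689; term = 0.40107689²·(1 − 0.10031146)·1150/1868 = 0.089098098.
Dept I: Wₕ = 0.40564290; term = 0.40564290²·(1 − 0.04805140)·1220/905 = 0.21116042.
Dept IV: Wₕ = 0.18003446; term = 0.18003446²·(1 − 0.21282450)·349/1779 = 0.0050053256.
Sum = 0.31459564.
SE = √(0.31459564) = 0.5609.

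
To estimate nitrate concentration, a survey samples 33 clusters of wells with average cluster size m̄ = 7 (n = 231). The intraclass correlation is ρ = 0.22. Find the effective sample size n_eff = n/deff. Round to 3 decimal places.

deff = 1 + (7 − 1)·0.22 = 1 + 1.32 = 2.32.
n_eff = 231 / 2.32 = 99.569.

99.569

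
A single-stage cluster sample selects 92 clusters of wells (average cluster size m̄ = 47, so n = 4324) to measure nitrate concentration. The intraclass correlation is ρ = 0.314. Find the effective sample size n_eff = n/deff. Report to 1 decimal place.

deff = 1 + (47 − 1)·0.314 = 1 + 14.444 = 15.444.
n_eff = 4324 / 15.444 = 280.0.

280.0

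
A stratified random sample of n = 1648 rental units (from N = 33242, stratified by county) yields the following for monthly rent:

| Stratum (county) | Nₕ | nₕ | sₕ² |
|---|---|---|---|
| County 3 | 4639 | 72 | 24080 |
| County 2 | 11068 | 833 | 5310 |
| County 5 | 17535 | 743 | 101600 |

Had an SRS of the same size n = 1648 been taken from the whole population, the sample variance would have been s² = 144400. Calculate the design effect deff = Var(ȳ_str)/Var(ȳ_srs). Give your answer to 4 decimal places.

Var(ȳ_str) = Σ Wₕ²(1−fₕ)sₕ²/nₕ with Wₕ = Nₕ/33242:
  County 3: (4639/33242)²·(1−72/4639)·24080/72 = 6.4121708
  County 2: (11068/33242)²·(1−833/11068)·5310/833 = 0.65347989
  County 5: (17535/33242)²·(1−743/17535)·101600/743 = 36.43668
  → Var(ȳ_str) = 43.502331.
Var(ȳ_srs) = (1 − 1648/33242)·144400/1648 = 83.277457.
deff = 43.502331 / 83.277457 = 0.5224.

0.5224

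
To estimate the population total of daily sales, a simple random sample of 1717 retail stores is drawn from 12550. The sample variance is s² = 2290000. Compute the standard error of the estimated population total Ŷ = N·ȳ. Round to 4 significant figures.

425800

Var(Ŷ) = N²·Var(ȳ) = N²·(1 − n/N)·s²/n.
f = 1717/12550 = 0.13681275; Var(ȳ) = 0.86318725·2290000/1717 = 1151.2515.
Var(Ŷ) = 12550² · 1151.2515 = 1.8132499 × 10^11.
SE(Ŷ) = √(1.8132499 × 10^11) = 425800.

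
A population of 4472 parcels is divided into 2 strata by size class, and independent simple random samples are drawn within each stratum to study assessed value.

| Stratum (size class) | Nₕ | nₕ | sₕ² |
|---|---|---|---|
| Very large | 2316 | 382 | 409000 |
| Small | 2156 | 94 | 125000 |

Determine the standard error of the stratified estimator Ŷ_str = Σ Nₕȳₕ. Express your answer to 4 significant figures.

103500

Var(Ŷ_str) = Σₕ Nₕ²(1 − fₕ)sₕ²/nₕ.
Very large: 2316²·(1 − 382/2316)·409000/382 = 4.7957327 × 10^9.
Small: 2156²·(1 − 94/2156)·125000/94 = 5.9117979 × 10^9.
Sum = 1.0707531 × 10^10.
SE = √(1.0707531 × 10^10) = 103500.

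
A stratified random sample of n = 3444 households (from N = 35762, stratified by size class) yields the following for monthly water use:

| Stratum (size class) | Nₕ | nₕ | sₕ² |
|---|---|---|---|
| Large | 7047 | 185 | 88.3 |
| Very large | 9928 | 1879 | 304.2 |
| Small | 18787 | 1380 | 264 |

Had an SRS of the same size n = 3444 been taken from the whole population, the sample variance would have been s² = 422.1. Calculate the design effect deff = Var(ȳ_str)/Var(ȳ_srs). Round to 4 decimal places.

Var(ȳ_str) = Σ Wₕ²(1−fₕ)sₕ²/nₕ with Wₕ = Nₕ/35762:
  Large: (7047/35762)²·(1−185/7047)·88.3/185 = 0.018046807
  Very large: (9928/35762)²·(1−1879/9928)·304.2/1879 = 0.01011562
  Small: (18787/35762)²·(1−1380/18787)·264/1380 = 0.048917315
  → Var(ȳ_str) = 0.077079742.
Var(ȳ_srs) = (1 − 3444/35762)·422.1/3444 = 0.11075794.
deff = 0.077079742 / 0.11075794 = 0.6959.

0.6959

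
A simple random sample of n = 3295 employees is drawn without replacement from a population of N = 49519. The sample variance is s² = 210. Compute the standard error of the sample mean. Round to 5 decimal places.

Under SRS without replacement, Var(ȳ) = (1 − f)·s²/n with f = n/N = 3295/49519 = 0.06654012.
Var(ȳ) = (1 − 0.06654012)·210/3295 = 0.93345988·0.063732929 = 0.059492132.
SE(ȳ) = √(0.059492132) = 0.24391.

0.24391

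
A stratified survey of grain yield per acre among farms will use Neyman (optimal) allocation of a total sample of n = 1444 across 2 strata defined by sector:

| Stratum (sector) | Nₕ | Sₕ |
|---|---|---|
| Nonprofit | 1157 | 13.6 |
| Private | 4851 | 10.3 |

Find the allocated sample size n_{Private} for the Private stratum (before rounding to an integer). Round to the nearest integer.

1098

Neyman allocation: nₕ = n·NₕSₕ / Σⱼ NⱼSⱼ.
Σ NⱼSⱼ = 1157·13.6 + 4851·10.3 = 65700.5.
n_{Private} = 1444·4851·10.3 / 65700.5 = 1098.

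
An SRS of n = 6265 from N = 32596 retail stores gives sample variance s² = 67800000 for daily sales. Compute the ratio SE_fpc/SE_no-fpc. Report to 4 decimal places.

0.8988

f = n/N = 6265/32596 = 0.19220150.
SE_no-fpc = √(s²/n) = 104.02897; SE_fpc = √((1−f)s²/n) = 93.498756.
Ratio = √(1−f) = 0.89877611.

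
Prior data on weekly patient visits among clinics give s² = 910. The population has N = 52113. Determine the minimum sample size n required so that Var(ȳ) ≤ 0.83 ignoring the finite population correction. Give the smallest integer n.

Without fpc, n₀ = s²/D = 910/0.83 = 1096.3855.
Rounding up, n = 1097.

1097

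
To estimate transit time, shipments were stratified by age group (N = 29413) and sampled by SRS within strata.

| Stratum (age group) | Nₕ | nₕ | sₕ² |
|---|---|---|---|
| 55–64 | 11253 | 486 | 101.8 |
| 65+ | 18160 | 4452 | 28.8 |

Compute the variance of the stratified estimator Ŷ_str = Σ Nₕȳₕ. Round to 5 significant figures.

2.6989 × 10^7

Var(Ŷ_str) = Σₕ Nₕ²(1 − fₕ)sₕ²/nₕ.
55–64: 11253²·(1 − 486/11253)·101.8/486 = 2.5379002 × 10^7.
65+: 18160²·(1 − 4452/18160)·28.8/4452 = 1.6103759 × 10^6.
Sum = 2.6989378 × 10^7.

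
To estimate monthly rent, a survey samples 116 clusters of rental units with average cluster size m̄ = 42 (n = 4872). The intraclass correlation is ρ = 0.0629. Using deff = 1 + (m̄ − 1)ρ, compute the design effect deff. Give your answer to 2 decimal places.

3.58

deff = 1 + (42 − 1)·0.0629 = 1 + 2.5789 = 3.5789.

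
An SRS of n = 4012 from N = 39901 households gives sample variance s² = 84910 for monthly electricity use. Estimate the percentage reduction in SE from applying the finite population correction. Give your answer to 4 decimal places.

5.1606

f = n/N = 4012/39901 = 0.10054886.
SE_no-fpc = √(s²/n) = 4.6004356; SE_fpc = √((1−f)s²/n) = 4.3630255.
Ratio = √(1−f) = 0.94839398. Reduction = 100·(1 − 0.94839398) = 5.1606%.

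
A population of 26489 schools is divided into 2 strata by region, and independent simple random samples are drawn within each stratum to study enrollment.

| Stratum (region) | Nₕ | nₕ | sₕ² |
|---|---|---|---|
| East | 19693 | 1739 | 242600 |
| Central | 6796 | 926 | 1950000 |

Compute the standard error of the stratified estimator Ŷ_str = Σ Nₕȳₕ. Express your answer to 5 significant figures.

365150

Var(Ŷ_str) = Σₕ Nₕ²(1 − fₕ)sₕ²/nₕ.
East: 19693²·(1 − 1739/19693)·242600/1739 = 4.9324685 × 10^10.
Central: 6796²·(1 − 926/6796)·1950000/926 = 8.4006927 × 10^10.
Sum = 1.3333161 × 10^11.
SE = √(1.3333161 × 10^11) = 365150.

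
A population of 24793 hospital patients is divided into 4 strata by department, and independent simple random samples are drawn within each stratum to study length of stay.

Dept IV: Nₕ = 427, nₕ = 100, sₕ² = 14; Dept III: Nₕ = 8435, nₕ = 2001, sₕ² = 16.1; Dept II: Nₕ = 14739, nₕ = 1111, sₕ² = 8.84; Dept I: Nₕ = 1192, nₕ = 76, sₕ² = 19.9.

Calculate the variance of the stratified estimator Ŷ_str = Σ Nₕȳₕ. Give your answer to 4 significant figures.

2.403 × 10^6

Var(Ŷ_str) = Σₕ Nₕ²(1 − fₕ)sₕ²/nₕ.
Dept IV: 427²·(1 − 100/427)·14/100 = 19548.06.
Dept III: 8435²·(1 − 2001/8435)·16.1/2001 = 436661.53.
Dept II: 14739²·(1 − 1111/14739)·8.84/1111 = 1.5982266 × 10^6.
Dept I: 1192²·(1 − 76/1192)·19.9/76 = 348321.22.
Sum = 2.4027574 × 10^6.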